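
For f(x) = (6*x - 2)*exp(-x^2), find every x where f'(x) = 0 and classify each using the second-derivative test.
f'(x) = 2*(-2*x*(3*x - 1) + 3)*exp(-x^2)

Solve f'(x) = 0:
  f'(x) = (-12*x^2 + 4*x + 6)·exp(-x^2) and exp(-x^2) > 0 for every x, so f'(x) = 0 ⇔ -12*x^2 + 4*x + 6 = 0.
  Factor: -12*x^2 + 4*x + 6 = -2*(6*x^2 - 2*x - 3); 6*x^2 - 2*x - 3 = 0 has no rational roots; quadratic formula: x = (2 ± √76)/12.
  ⇒ x = 1/6 - sqrt(19)/6 ≈ -0.5598, 1/6 + sqrt(19)/6 ≈ 0.8931

f''(x) = 4*(2*x^2*(3*x - 1) - 9*x + 1)*exp(-x^2)
Second-derivative test at each critical point:
  f''(-0.5598) = 12.7447 > 0 → local minimum
  f''(0.8931) = -7.8522 < 0 → local maximum

Critical points: x = 1/6 - sqrt(19)/6 ≈ -0.5598 (local minimum); x = 1/6 + sqrt(19)/6 ≈ 0.8931 (local maximum)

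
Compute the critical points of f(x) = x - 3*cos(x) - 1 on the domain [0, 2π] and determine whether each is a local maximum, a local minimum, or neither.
f'(x) = 3*sin(x) + 1

Solve f'(x) = 0 on [0, 2π]:
  f'(x) = 0 ⇔ sin(x) = -1/3, i.e. x = arcsin(-1/3) + 2nπ or x = π − arcsin(-1/3) + 2nπ; keep the solutions lying in [0, 2π].
  ⇒ x = asin(1/3) + pi ≈ 3.4814, -asin(1/3) + 2*pi ≈ 5.9433

f''(x) = 3*cos(x)
Second-derivative test at each critical point:
  f''(3.4814) = -2.8284 < 0 → local maximum
  f''(5.9433) = 2.8284 > 0 → local minimum

Critical points: x = asin(1/3) + pi ≈ 3.4814 (local maximum); x = -asin(1/3) + 2*pi ≈ 5.9433 (local minimum)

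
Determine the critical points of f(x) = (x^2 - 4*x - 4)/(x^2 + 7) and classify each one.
f'(x) = 2*(2*x^2 + 11*x - 14)/(x^4 + 14*x^2 + 49)

Solve f'(x) = 0:
  f'(x) = 2*(2*x^2 + 11*x - 14)/(x^2 + 7)^2; the denominator is positive wherever f is defined, so f'(x) = 0 ⇔ 4*x^2 + 22*x - 28 = 0.
  Factor: 4*x^2 + 22*x - 28 = 2*(2*x^2 + 11*x - 14); 2*x^2 + 11*x - 14 = 0 has no rational roots; quadratic formula: x = (-11 ± √233)/4.
  ⇒ x = -sqrt(233)/4 - 11/4 ≈ -6.5661, -11/4 + sqrt(233)/4 ≈ 1.0661

f''(x) = 2*(-4*x^3 - 33*x^2 + 84*x + 77)/(x^6 + 21*x^4 + 147*x^2 + 343)
Second-derivative test at each critical point:
  f''(-6.5661) = -0.0122 < 0 → local maximum
  f''(1.0661) = 0.4611 > 0 → local minimum

Critical points: x = -sqrt(233)/4 - 11/4 ≈ -6.5661 (local maximum); x = -11/4 + sqrt(233)/4 ≈ 1.0661 (local minimum)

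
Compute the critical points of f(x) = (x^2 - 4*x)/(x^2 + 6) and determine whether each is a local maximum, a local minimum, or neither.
f'(x) = 4*(x^2 + 3*x - 6)/(x^4 + 12*x^2 + 36)

Solve f'(x) = 0:
  f'(x) = 4*(x^2 + 3*x - 6)/(x^2 + 6)^2; the denominator is positive wherever f is defined, so f'(x) = 0 ⇔ 4*x^2 + 12*x - 24 = 0.
  Factor: 4*x^2 + 12*x - 24 = 4*(x^2 + 3*x - 6); x^2 + 3*x - 6 = 0 has no rational roots; quadratic formula: x = (-3 ± √33)/2.
  ⇒ x = -sqrt(33)/2 - 3/2 ≈ -4.3723, -3/2 + sqrt(33)/2 ≈ 1.3723

f''(x) = 4*(-2*x^3 - 9*x^2 + 36*x + 18)/(x^6 + 18*x^4 + 108*x^2 + 216)
Second-derivative test at each critical point:
  f''(-4.3723) = -0.0364 < 0 → local maximum
  f''(1.3723) = 0.3698 > 0 → local minimum

Critical points: x = -sqrt(33)/2 - 3/2 ≈ -4.3723 (local maximum); x = -3/2 + sqrt(33)/2 ≈ 1.3723 (local minimum)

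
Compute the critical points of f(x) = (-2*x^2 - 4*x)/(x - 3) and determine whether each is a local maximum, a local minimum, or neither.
f'(x) = 2*(-x^2 + 6*x + 6)/(x^2 - 6*x + 9)

Solve f'(x) = 0:
  f'(x) = -2*(x^2 - 6*x - 6)/(x - 3)^2; the denominator is positive wherever f is defined, so f'(x) = 0 ⇔ -2*x^2 + 12*x + 12 = 0.
  Factor: -2*x^2 + 12*x + 12 = -2*(x^2 - 6*x - 6); x^2 - 6*x - 6 = 0 has no rational roots; quadratic formula: x = (6 ± √60)/2.
  ⇒ x = 3 - sqrt(15) ≈ -0.8730, 3 + sqrt(15) ≈ 6.8730

f''(x) = -60/(x^3 - 9*x^2 + 27*x - 27)
Second-derivative test at each critical point:
  f''(-0.8730) = 1.0328 > 0 → local minimum
  f''(6.8730) = -1.0328 < 0 → local maximum

Critical points: x = 3 - sqrt(15) ≈ -0.8730 (local minimum); x = 3 + sqrt(15) ≈ 6.8730 (local maximum)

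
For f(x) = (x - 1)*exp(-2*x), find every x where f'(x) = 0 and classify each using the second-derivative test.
f'(x) = (3 - 2*x)*exp(-2*x)

Solve f'(x) = 0:
  f'(x) = (3 - 2*x)·exp(-2*x) and exp(-2*x) > 0 for every x, so f'(x) = 0 ⇔ 3 - 2*x = 0.
  3 - 2*x = 0.
  ⇒ x = 3/2

f''(x) = 4*(x - 2)*exp(-2*x)
Second-derivative test at each critical point:
  f''(3/2) = -0.0996 < 0 → local maximum

Critical points: x = 3/2 (local maximum)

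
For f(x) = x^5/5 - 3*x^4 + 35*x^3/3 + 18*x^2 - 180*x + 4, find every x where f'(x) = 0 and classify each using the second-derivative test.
f'(x) = x^4 - 12*x^3 + 35*x^2 + 36*x - 180

Solve f'(x) = 0:
  Factor: x^4 - 12*x^3 + 35*x^2 + 36*x - 180 = (x - 6)*(x - 5)*(x - 3)*(x + 2) = 0.
  ⇒ x = -2, 3, 5, 6

f''(x) = 4*x^3 - 36*x^2 + 70*x + 36
Second-derivative test at each critical point:
  f''(-2) = -280 < 0 → local maximum
  f''(3) = 30 > 0 → local minimum
  f''(5) = -14 < 0 → local maximum
  f''(6) = 24 > 0 → local minimum

Critical points: x = -2 (local maximum); x = 3 (local minimum); x = 5 (local maximum); x = 6 (local minimum)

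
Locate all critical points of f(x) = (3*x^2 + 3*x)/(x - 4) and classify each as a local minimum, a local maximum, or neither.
f'(x) = 3*(x^2 - 8*x - 4)/(x^2 - 8*x + 16)

Solve f'(x) = 0:
  f'(x) = 3*(x^2 - 8*x - 4)/(x - 4)^2; the denominator is positive wherever f is defined, so f'(x) = 0 ⇔ 3*x^2 - 24*x - 12 = 0.
  Factor: 3*x^2 - 24*x - 12 = 3*(x^2 - 8*x - 4); x^2 - 8*x - 4 = 0 has no rational roots; quadratic formula: x = (8 ± √80)/2.
  ⇒ x = 4 - 2*sqrt(5) ≈ -0.4721, 4 + 2*sqrt(5) ≈ 8.4721

f''(x) = 120/(x^3 - 12*x^2 + 48*x - 64)
Second-derivative test at each critical point:
  f''(-0.4721) = -1.3416 < 0 → local maximum
  f''(8.4721) = 1.3416 > 0 → local minimum

Critical points: x = 4 - 2*sqrt(5) ≈ -0.4721 (local maximum); x = 4 + 2*sqrt(5) ≈ 8.4721 (local minimum)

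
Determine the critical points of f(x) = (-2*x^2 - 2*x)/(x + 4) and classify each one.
f'(x) = 2*(-x^2 - 8*x - 4)/(x^2 + 8*x + 16)

Solve f'(x) = 0:
  f'(x) = -2*(x^2 + 8*x + 4)/(x + 4)^2; the denominator is positive wherever f is defined, so f'(x) = 0 ⇔ -2*x^2 - 16*x - 8 = 0.
  Factor: -2*x^2 - 16*x - 8 = -2*(x^2 + 8*x + 4); x^2 + 8*x + 4 = 0 has no rational roots; quadratic formula: x = (-8 ± √48)/2.
  ⇒ x = -4 - 2*sqrt(3) ≈ -7.4641, -4 + 2*sqrt(3) ≈ -0.5359

f''(x) = -48/(x^3 + 12*x^2 + 48*x + 64)
Second-derivative test at each critical point:
  f''(-7.4641) = 1.1547 > 0 → local minimum
  f''(-0.5359) = -1.1547 < 0 → local maximum

Critical points: x = -4 - 2*sqrt(3) ≈ -7.4641 (local minimum); x = -4 + 2*sqrt(3) ≈ -0.5359 (local maximum)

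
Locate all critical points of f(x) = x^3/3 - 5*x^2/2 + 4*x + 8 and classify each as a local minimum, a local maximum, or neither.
f'(x) = x^2 - 5*x + 4

Solve f'(x) = 0:
  Factor: x^2 - 5*x + 4 = (x - 4)*(x - 1) = 0.
  ⇒ x = 1, 4

f''(x) = 2*x - 5
Second-derivative test at each critical point:
  f''(1) = -3 < 0 → local maximum
  f''(4) = 3 > 0 → local minimum

Critical points: x = 1 (local maximum); x = 4 (local minimum)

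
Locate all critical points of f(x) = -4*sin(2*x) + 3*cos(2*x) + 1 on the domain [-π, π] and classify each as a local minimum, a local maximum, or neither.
f'(x) = -6*sin(2*x) - 8*cos(2*x)

Solve f'(x) = 0 on [-π, π]:
  f'(x) = 0 ⇔ -4*cos(2*x) = 3*sin(2*x) ⇔ tan(2*x) = -4/3, i.e. 2*x = arctan(-4/3) + nπ; keep the solutions lying in [-π, π].
  ⇒ x = -pi/2 - atan(4/3)/2 ≈ -2.0344, -atan(4/3)/2 ≈ -0.4636, -atan(4/3)/2 + pi/2 ≈ 1.1071, pi - atan(4/3)/2 ≈ 2.6779

f''(x) = 16*sin(2*x) - 12*cos(2*x)
Second-derivative test at each critical point:
  f''(-2.0344) = 20 > 0 → local minimum
  f''(-0.4636) = -20 < 0 → local maximum
  f''(1.1071) = 20 > 0 → local minimum
  f''(2.6779) = -20 < 0 → local maximum

Critical points: x = -pi/2 - atan(4/3)/2 ≈ -2.0344 (local minimum); x = -atan(4/3)/2 ≈ -0.4636 (local maximum); x = -atan(4/3)/2 + pi/2 ≈ 1.1071 (local minimum); x = pi - atan(4/3)/2 ≈ 2.6779 (local maximum)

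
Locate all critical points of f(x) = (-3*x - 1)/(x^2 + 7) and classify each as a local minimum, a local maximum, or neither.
f'(x) = (3*x^2 + 2*x - 21)/(x^4 + 14*x^2 + 49)

Solve f'(x) = 0:
  f'(x) = (x + 3)*(3*x - 7)/(x^2 + 7)^2; the denominator is positive wherever f is defined, so f'(x) = 0 ⇔ 3*x^2 + 2*x - 21 = 0.
  Factor: 3*x^2 + 2*x - 21 = (x + 3)*(3*x - 7) = 0.
  ⇒ x = -3, 7/3

f''(x) = 2*(-4*x^2*(3*x + 1) + (9*x + 1)*(x^2 + 7))/(x^2 + 7)^3
Second-derivative test at each critical point:
  f''(-3) = -1/16 < 0 → local maximum
  f''(7/3) = 81/784 > 0 → local minimum

Critical points: x = -3 (local maximum); x = 7/3 (local minimum)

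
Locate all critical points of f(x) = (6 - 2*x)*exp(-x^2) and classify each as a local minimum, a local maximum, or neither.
f'(x) = 2*(2*x*(x - 3) - 1)*exp(-x^2)

Solve f'(x) = 0:
  f'(x) = (4*x^2 - 12*x - 2)·exp(-x^2) and exp(-x^2) > 0 for every x, so f'(x) = 0 ⇔ 4*x^2 - 12*x - 2 = 0.
  Factor: 4*x^2 - 12*x - 2 = 2*(2*x^2 - 6*x - 1); 2*x^2 - 6*x - 1 = 0 has no rational roots; quadratic formula: x = (6 ± √44)/4.
  ⇒ x = 3/2 - sqrt(11)/2 ≈ -0.1583, 3/2 + sqrt(11)/2 ≈ 3.1583

f''(x) = 4*(2*x^2*(3 - x) + 3*x - 3)*exp(-x^2)
Second-derivative test at each critical point:
  f''(-0.1583) = -12.9381 < 0 → local maximum
  f''(3.1583) = 0.0006 > 0 → local minimum

Critical points: x = 3/2 - sqrt(11)/2 ≈ -0.1583 (local maximum); x = 3/2 + sqrt(11)/2 ≈ 3.1583 (local minimum)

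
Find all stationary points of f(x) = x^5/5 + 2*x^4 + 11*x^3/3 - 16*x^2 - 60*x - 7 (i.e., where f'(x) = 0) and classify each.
f'(x) = x^4 + 8*x^3 + 11*x^2 - 32*x - 60

Solve f'(x) = 0:
  Factor: x^4 + 8*x^3 + 11*x^2 - 32*x - 60 = (x - 2)*(x + 2)*(x + 3)*(x + 5) = 0.
  ⇒ x = -5, -3, -2, 2

f''(x) = 4*x^3 + 24*x^2 + 22*x - 32
Second-derivative test at each critical point:
  f''(-5) = -42 < 0 → local maximum
  f''(-3) = 10 > 0 → local minimum
  f''(-2) = -12 < 0 → local maximum
  f''(2) = 140 > 0 → local minimum

Critical points: x = -5 (local maximum); x = -3 (local minimum); x = -2 (local maximum); x = 2 (local minimum)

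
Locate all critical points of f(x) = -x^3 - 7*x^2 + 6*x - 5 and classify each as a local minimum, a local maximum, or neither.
f'(x) = -3*x^2 - 14*x + 6

Solve f'(x) = 0:
  3*x^2 + 14*x - 6 = 0 has no rational roots; quadratic formula: x = (-14 ± √268)/6.
  ⇒ x = -sqrt(67)/3 - 7/3 ≈ -5.0618, -7/3 + sqrt(67)/3 ≈ 0.3951

f''(x) = -6*x - 14
Second-derivative test at each critical point:
  f''(-5.0618) = 16.3707 > 0 → local minimum
  f''(0.3951) = -16.3707 < 0 → local maximum

Critical points: x = -sqrt(67)/3 - 7/3 ≈ -5.0618 (local minimum); x = -7/3 + sqrt(67)/3 ≈ 0.3951 (local maximum)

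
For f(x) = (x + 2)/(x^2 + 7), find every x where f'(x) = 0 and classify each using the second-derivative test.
f'(x) = (x^2 - 2*x*(x + 2) + 7)/(x^2 + 7)^2

Solve f'(x) = 0:
  f'(x) = -(x^2 + 4*x - 7)/(x^2 + 7)^2; the denominator is positive wherever f is defined, so f'(x) = 0 ⇔ -x^2 - 4*x + 7 = 0.
  x^2 + 4*x - 7 = 0 has no rational roots; quadratic formula: x = (-4 ± √44)/2.
  ⇒ x = -sqrt(11) - 2 ≈ -5.3166, -2 + sqrt(11) ≈ 1.3166

f''(x) = 2*(4*x^2*(x + 2) - (3*x + 2)*(x^2 + 7))/(x^2 + 7)^3
Second-derivative test at each critical point:
  f''(-5.3166) = 0.0053 > 0 → local minimum
  f''(1.3166) = -0.0870 < 0 → local maximum

Critical points: x = -sqrt(11) - 2 ≈ -5.3166 (local minimum); x = -2 + sqrt(11) ≈ 1.3166 (local maximum)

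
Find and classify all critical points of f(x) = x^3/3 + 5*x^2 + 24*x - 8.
f'(x) = x^2 + 10*x + 24

Solve f'(x) = 0:
  Factor: x^2 + 10*x + 24 = (x + 4)*(x + 6) = 0.
  ⇒ x = -6, -4

f''(x) = 2*x + 10
Second-derivative test at each critical point:
  f''(-6) = -2 < 0 → local maximum
  f''(-4) = 2 > 0 → local minimum

Critical points: x = -6 (local maximum); x = -4 (local minimum)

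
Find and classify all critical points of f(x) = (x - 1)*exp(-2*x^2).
f'(x) = (-4*x*(x - 1) + 1)*exp(-2*x^2)

Solve f'(x) = 0:
  f'(x) = (-4*x^2 + 4*x + 1)·exp(-2*x^2) and exp(-2*x^2) > 0 for every x, so f'(x) = 0 ⇔ -4*x^2 + 4*x + 1 = 0.
  4*x^2 - 4*x - 1 = 0 has no rational roots; quadratic formula: x = (4 ± √32)/8.
  ⇒ x = 1/2 - sqrt(2)/2 ≈ -0.2071, 1/2 + sqrt(2)/2 ≈ 1.2071

f''(x) = 4*(4*x^2*(x - 1) - 3*x + 1)*exp(-2*x^2)
Second-derivative test at each critical point:
  f''(-0.2071) = 5.1918 > 0 → local minimum
  f''(1.2071) = -0.3069 < 0 → local maximum

Critical points: x = 1/2 - sqrt(2)/2 ≈ -0.2071 (local minimum); x = 1/2 + sqrt(2)/2 ≈ 1.2071 (local maximum)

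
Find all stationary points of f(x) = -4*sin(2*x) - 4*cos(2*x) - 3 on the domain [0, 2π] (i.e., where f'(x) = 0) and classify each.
f'(x) = -8*sqrt(2)*cos(2*x + pi/4)

Solve f'(x) = 0 on [0, 2π]:
  f'(x) = 0 ⇔ -4*cos(2*x) = -4*sin(2*x) ⇔ tan(2*x) = 1, i.e. 2*x = arctan(1) + nπ; keep the solutions lying in [0, 2π].
  ⇒ x = pi/8 ≈ 0.3927, 5*pi/8 ≈ 1.9635, 9*pi/8 ≈ 3.5343, 13*pi/8 ≈ 5.1051

f''(x) = 16*sqrt(2)*sin(2*x + pi/4)
Second-derivative test at each critical point:
  f''(0.3927) = 22.6274 > 0 → local minimum
  f''(1.9635) = -22.6274 < 0 → local maximum
  f''(3.5343) = 22.6274 > 0 → local minimum
  f''(5.1051) = -22.6274 < 0 → local maximum

Critical points: x = pi/8 ≈ 0.3927 (local minimum); x = 5*pi/8 ≈ 1.9635 (local maximum); x = 9*pi/8 ≈ 3.5343 (local minimum); x = 13*pi/8 ≈ 5.1051 (local maximum)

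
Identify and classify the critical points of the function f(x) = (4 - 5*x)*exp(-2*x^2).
f'(x) = (4*x*(5*x - 4) - 5)*exp(-2*x^2)

Solve f'(x) = 0:
  f'(x) = (20*x^2 - 16*x - 5)·exp(-2*x^2) and exp(-2*x^2) > 0 for every x, so f'(x) = 0 ⇔ 20*x^2 - 16*x - 5 = 0.
  20*x^2 - 16*x - 5 = 0 has no rational roots; quadratic formula: x = (16 ± √656)/40.
  ⇒ x = 2/5 - sqrt(41)/10 ≈ -0.2403, 2/5 + sqrt(41)/10 ≈ 1.0403

f''(x) = 4*(4*x^2*(4 - 5*x) + 15*x - 4)*exp(-2*x^2)
Second-derivative test at each critical point:
  f''(-0.2403) = -22.8187 < 0 → local maximum
  f''(1.0403) = 2.9405 > 0 → local minimum

Critical points: x = 2/5 - sqrt(41)/10 ≈ -0.2403 (local maximum); x = 2/5 + sqrt(41)/10 ≈ 1.0403 (local minimum)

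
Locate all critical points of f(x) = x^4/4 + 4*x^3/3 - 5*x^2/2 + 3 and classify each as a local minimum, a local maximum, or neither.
f'(x) = x*(x^2 + 4*x - 5)

Solve f'(x) = 0:
  Factor: x^3 + 4*x^2 - 5*x = x*(x - 1)*(x + 5) = 0.
  ⇒ x = -5, 0, 1

f''(x) = 3*x^2 + 8*x - 5
Second-derivative test at each critical point:
  f''(-5) = 30 > 0 → local minimum
  f''(0) = -5 < 0 → local maximum
  f''(1) = 6 > 0 → local minimum

Critical points: x = -5 (local minimum); x = 0 (local maximum); x = 1 (local minimum)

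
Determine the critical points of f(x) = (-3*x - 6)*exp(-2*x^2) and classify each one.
f'(x) = 3*(4*x*(x + 2) - 1)*exp(-2*x^2)

Solve f'(x) = 0:
  f'(x) = (12*x^2 + 24*x - 3)·exp(-2*x^2) and exp(-2*x^2) > 0 for every x, so f'(x) = 0 ⇔ 12*x^2 + 24*x - 3 = 0.
  Factor: 12*x^2 + 24*x - 3 = 3*(4*x^2 + 8*x - 1); 4*x^2 + 8*x - 1 = 0 has no rational roots; quadratic formula: x = (-8 ± √80)/8.
  ⇒ x = -sqrt(5)/2 - 1 ≈ -2.1180, -1 + sqrt(5)/2 ≈ 0.1180

f''(x) = 12*(-4*x^2*(x + 2) + 3*x + 2)*exp(-2*x^2)
Second-derivative test at each critical point:
  f''(-2.1180) = -0.0034 < 0 → local maximum
  f''(0.1180) = 26.0955 > 0 → local minimum

Critical points: x = -sqrt(5)/2 - 1 ≈ -2.1180 (local maximum); x = -1 + sqrt(5)/2 ≈ 0.1180 (local minimum)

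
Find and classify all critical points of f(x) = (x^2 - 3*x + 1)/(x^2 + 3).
f'(x) = (3*x^2 + 4*x - 9)/(x^4 + 6*x^2 + 9)

Solve f'(x) = 0:
  f'(x) = (3*x^2 + 4*x - 9)/(x^2 + 3)^2; the denominator is positive wherever f is defined, so f'(x) = 0 ⇔ 3*x^2 + 4*x - 9 = 0.
  3*x^2 + 4*x - 9 = 0 has no rational roots; quadratic formula: x = (-4 ± √124)/6.
  ⇒ x = -sqrt(31)/3 - 2/3 ≈ -2.5226, -2/3 + sqrt(31)/3 ≈ 1.1893

f''(x) = 6*(-x^3 - 2*x^2 + 9*x + 2)/(x^6 + 9*x^4 + 27*x^2 + 27)
Second-derivative test at each critical point:
  f''(-2.5226) = -0.1270 < 0 → local maximum
  f''(1.1893) = 0.5715 > 0 → local minimum

Critical points: x = -sqrt(31)/3 - 2/3 ≈ -2.5226 (local maximum); x = -2/3 + sqrt(31)/3 ≈ 1.1893 (local minimum)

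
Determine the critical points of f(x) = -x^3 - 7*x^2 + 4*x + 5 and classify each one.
f'(x) = -3*x^2 - 14*x + 4

Solve f'(x) = 0:
  3*x^2 + 14*x - 4 = 0 has no rational roots; quadratic formula: x = (-14 ± √244)/6.
  ⇒ x = -sqrt(61)/3 - 7/3 ≈ -4.9367, -7/3 + sqrt(61)/3 ≈ 0.2701

f''(x) = -6*x - 14
Second-derivative test at each critical point:
  f''(-4.9367) = 15.6205 > 0 → local minimum
  f''(0.2701) = -15.6205 < 0 → local maximum

Critical points: x = -sqrt(61)/3 - 7/3 ≈ -4.9367 (local minimum); x = -7/3 + sqrt(61)/3 ≈ 0.2701 (local maximum)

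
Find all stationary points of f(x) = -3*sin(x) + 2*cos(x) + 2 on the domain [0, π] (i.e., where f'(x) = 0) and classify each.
f'(x) = -2*sin(x) - 3*cos(x)

Solve f'(x) = 0 on [0, π]:
  f'(x) = 0 ⇔ -3*cos(x) = 2*sin(x) ⇔ tan(x) = -3/2, i.e. x = arctan(-3/2) + nπ; keep the solutions lying in [0, π].
  ⇒ x = pi - atan(3/2) ≈ 2.1588

f''(x) = 3*sin(x) - 2*cos(x)
Second-derivative test at each critical point:
  f''(2.1588) = 3.6056 > 0 → local minimum

Critical points: x = pi - atan(3/2) ≈ 2.1588 (local minimum)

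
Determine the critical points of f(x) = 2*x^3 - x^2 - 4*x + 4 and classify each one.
f'(x) = 6*x^2 - 2*x - 4

Solve f'(x) = 0:
  Factor: 6*x^2 - 2*x - 4 = 2*(x - 1)*(3*x + 2) = 0.
  ⇒ x = -2/3, 1

f''(x) = 12*x - 2
Second-derivative test at each critical point:
  f''(-2/3) = -10 < 0 → local maximum
  f''(1) = 10 > 0 → local minimum

Critical points: x = -2/3 (local maximum); x = 1 (local minimum)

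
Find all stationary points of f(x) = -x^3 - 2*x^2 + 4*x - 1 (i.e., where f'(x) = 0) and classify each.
f'(x) = -3*x^2 - 4*x + 4

Solve f'(x) = 0:
  Factor: -3*x^2 - 4*x + 4 = -(x + 2)*(3*x - 2) = 0.
  ⇒ x = -2, 2/3

f''(x) = -6*x - 4
Second-derivative test at each critical point:
  f''(-2) = 8 > 0 → local minimum
  f''(2/3) = -8 < 0 → local maximum

Critical points: x = -2 (local minimum); x = 2/3 (local maximum)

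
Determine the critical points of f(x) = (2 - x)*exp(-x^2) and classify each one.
f'(x) = (2*x*(x - 2) - 1)*exp(-x^2)

Solve f'(x) = 0:
  f'(x) = (2*x^2 - 4*x - 1)·exp(-x^2) and exp(-x^2) > 0 for every x, so f'(x) = 0 ⇔ 2*x^2 - 4*x - 1 = 0.
  2*x^2 - 4*x - 1 = 0 has no rational roots; quadratic formula: x = (4 ± √24)/4.
  ⇒ x = 1 - sqrt(6)/2 ≈ -0.2247, 1 + sqrt(6)/2 ≈ 2.2247

f''(x) = 2*(2*x^2*(2 - x) + 3*x - 2)*exp(-x^2)
Second-derivative test at each critical point:
  f''(-0.2247) = -4.6577 < 0 → local maximum
  f''(2.2247) = 0.0347 > 0 → local minimum

Critical points: x = 1 - sqrt(6)/2 ≈ -0.2247 (local maximum); x = 1 + sqrt(6)/2 ≈ 2.2247 (local minimum)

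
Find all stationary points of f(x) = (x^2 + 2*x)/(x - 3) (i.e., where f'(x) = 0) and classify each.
f'(x) = (x^2 - 6*x - 6)/(x^2 - 6*x + 9)

Solve f'(x) = 0:
  f'(x) = (x^2 - 6*x - 6)/(x - 3)^2; the denominator is positive wherever f is defined, so f'(x) = 0 ⇔ x^2 - 6*x - 6 = 0.
  x^2 - 6*x - 6 = 0 has no rational roots; quadratic formula: x = (6 ± √60)/2.
  ⇒ x = 3 - sqrt(15) ≈ -0.8730, 3 + sqrt(15) ≈ 6.8730

f''(x) = 30/(x^3 - 9*x^2 + 27*x - 27)
Second-derivative test at each critical point:
  f''(-0.8730) = -0.5164 < 0 → local maximum
  f''(6.8730) = 0.5164 > 0 → local minimum

Critical points: x = 3 - sqrt(15) ≈ -0.8730 (local maximum); x = 3 + sqrt(15) ≈ 6.8730 (local minimum)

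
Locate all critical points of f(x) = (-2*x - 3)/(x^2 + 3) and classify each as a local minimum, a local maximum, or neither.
f'(x) = 2*(x^2 + 3*x - 3)/(x^4 + 6*x^2 + 9)

Solve f'(x) = 0:
  f'(x) = 2*(x^2 + 3*x - 3)/(x^2 + 3)^2; the denominator is positive wherever f is defined, so f'(x) = 0 ⇔ 2*x^2 + 6*x - 6 = 0.
  Factor: 2*x^2 + 6*x - 6 = 2*(x^2 + 3*x - 3); x^2 + 3*x - 3 = 0 has no rational roots; quadratic formula: x = (-3 ± √21)/2.
  ⇒ x = -sqrt(21)/2 - 3/2 ≈ -3.7913, -3/2 + sqrt(21)/2 ≈ 0.7913

f''(x) = 2*(-4*x^2*(2*x + 3) + 3*(2*x + 1)*(x^2 + 3))/(x^2 + 3)^3
Second-derivative test at each critical point:
  f''(-3.7913) = -0.0304 < 0 → local maximum
  f''(0.7913) = 0.6970 > 0 → local minimum

Critical points: x = -sqrt(21)/2 - 3/2 ≈ -3.7913 (local maximum); x = -3/2 + sqrt(21)/2 ≈ 0.7913 (local minimum)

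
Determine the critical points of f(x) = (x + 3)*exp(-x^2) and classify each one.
f'(x) = (-2*x*(x + 3) + 1)*exp(-x^2)

Solve f'(x) = 0:
  f'(x) = (-2*x^2 - 6*x + 1)·exp(-x^2) and exp(-x^2) > 0 for every x, so f'(x) = 0 ⇔ -2*x^2 - 6*x + 1 = 0.
  2*x^2 + 6*x - 1 = 0 has no rational roots; quadratic formula: x = (-6 ± √44)/4.
  ⇒ x = -sqrt(11)/2 - 3/2 ≈ -3.1583, -3/2 + sqrt(11)/2 ≈ 0.1583

f''(x) = 2*(2*x^2*(x + 3) - 3*x - 3)*exp(-x^2)
Second-derivative test at each critical point:
  f''(-3.1583) = 3.088e-04 > 0 → local minimum
  f''(0.1583) = -6.4691 < 0 → local maximum

Critical points: x = -sqrt(11)/2 - 3/2 ≈ -3.1583 (local minimum); x = -3/2 + sqrt(11)/2 ≈ 0.1583 (local maximum)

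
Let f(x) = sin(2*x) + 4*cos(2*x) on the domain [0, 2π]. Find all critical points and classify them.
f'(x) = -8*sin(2*x) + 2*cos(2*x)

Solve f'(x) = 0 on [0, 2π]:
  f'(x) = 0 ⇔ cos(2*x) = 4*sin(2*x) ⇔ tan(2*x) = 1/4, i.e. 2*x = arctan(1/4) + nπ; keep the solutions lying in [0, 2π].
  ⇒ x = atan(1/4)/2 ≈ 0.1225, atan(1/4)/2 + pi/2 ≈ 1.6933, atan(1/4)/2 + pi ≈ 3.2641, atan(1/4)/2 + 3*pi/2 ≈ 4.8349

f''(x) = -4*sin(2*x) - 16*cos(2*x)
Second-derivative test at each critical point:
  f''(0.1225) = -16.4924 < 0 → local maximum
  f''(1.6933) = 16.4924 > 0 → local minimum
  f''(3.2641) = -16.4924 < 0 → local maximum
  f''(4.8349) = 16.4924 > 0 → local minimum

Critical points: x = atan(1/4)/2 ≈ 0.1225 (local maximum); x = atan(1/4)/2 + pi/2 ≈ 1.6933 (local minimum); x = atan(1/4)/2 + pi ≈ 3.2641 (local maximum); x = atan(1/4)/2 + 3*pi/2 ≈ 4.8349 (local minimum)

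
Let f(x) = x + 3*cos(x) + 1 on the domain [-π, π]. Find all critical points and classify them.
f'(x) = 1 - 3*sin(x)

Solve f'(x) = 0 on [-π, π]:
  f'(x) = 0 ⇔ sin(x) = 1/3, i.e. x = arcsin(1/3) + 2nπ or x = π − arcsin(1/3) + 2nπ; keep the solutions lying in [-π, π].
  ⇒ x = asin(1/3) ≈ 0.3398, pi - asin(1/3) ≈ 2.8018

f''(x) = -3*cos(x)
Second-derivative test at each critical point:
  f''(0.3398) = -2.8284 < 0 → local maximum
  f''(2.8018) = 2.8284 > 0 → local minimum

Critical points: x = asin(1/3) ≈ 0.3398 (local maximum); x = pi - asin(1/3) ≈ 2.8018 (local minimum)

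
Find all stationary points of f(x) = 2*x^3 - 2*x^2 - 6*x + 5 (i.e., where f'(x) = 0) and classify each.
f'(x) = 6*x^2 - 4*x - 6

Solve f'(x) = 0:
  Factor: 6*x^2 - 4*x - 6 = 2*(3*x^2 - 2*x - 3); 3*x^2 - 2*x - 3 = 0 has no rational roots; quadratic formula: x = (2 ± √40)/6.
  ⇒ x = 1/3 - sqrt(10)/3 ≈ -0.7208, 1/3 + sqrt(10)/3 ≈ 1.3874

f''(x) = 12*x - 4
Second-derivative test at each critical point:
  f''(-0.7208) = -12.6491 < 0 → local maximum
  f''(1.3874) = 12.6491 > 0 → local minimum

Critical points: x = 1/3 - sqrt(10)/3 ≈ -0.7208 (local maximum); x = 1/3 + sqrt(10)/3 ≈ 1.3874 (local minimum)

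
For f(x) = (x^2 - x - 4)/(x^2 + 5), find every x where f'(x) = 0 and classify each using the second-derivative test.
f'(x) = (x^2 + 18*x - 5)/(x^4 + 10*x^2 + 25)

Solve f'(x) = 0:
  f'(x) = (x^2 + 18*x - 5)/(x^2 + 5)^2; the denominator is positive wherever f is defined, so f'(x) = 0 ⇔ x^2 + 18*x - 5 = 0.
  x^2 + 18*x - 5 = 0 has no rational roots; quadratic formula: x = (-18 ± √344)/2.
  ⇒ x = -sqrt(86) - 9 ≈ -18.2736, -9 + sqrt(86) ≈ 0.2736

f''(x) = 2*(-x^3 - 27*x^2 + 15*x + 45)/(x^6 + 15*x^4 + 75*x^2 + 125)
Second-derivative test at each critical point:
  f''(-18.2736) = -1.615e-04 < 0 → local maximum
  f''(0.2736) = 0.7202 > 0 → local minimum

Critical points: x = -sqrt(86) - 9 ≈ -18.2736 (local maximum); x = -9 + sqrt(86) ≈ 0.2736 (local minimum)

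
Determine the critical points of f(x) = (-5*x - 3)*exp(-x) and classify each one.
f'(x) = (5*x - 2)*exp(-x)

Solve f'(x) = 0:
  f'(x) = (5*x - 2)·exp(-x) and exp(-x) > 0 for every x, so f'(x) = 0 ⇔ 5*x - 2 = 0.
  5*x - 2 = 0.
  ⇒ x = 2/5

f''(x) = (7 - 5*x)*exp(-x)
Second-derivative test at each critical point:
  f''(2/5) = 3.3516 > 0 → local minimum

Critical points: x = 2/5 (local minimum)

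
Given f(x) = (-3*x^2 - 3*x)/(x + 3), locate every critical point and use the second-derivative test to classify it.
f'(x) = 3*(-x^2 - 6*x - 3)/(x^2 + 6*x + 9)

Solve f'(x) = 0:
  f'(x) = -3*(x^2 + 6*x + 3)/(x + 3)^2; the denominator is positive wherever f is defined, so f'(x) = 0 ⇔ -3*x^2 - 18*x - 9 = 0.
  Factor: -3*x^2 - 18*x - 9 = -3*(x^2 + 6*x + 3); x^2 + 6*x + 3 = 0 has no rational roots; quadratic formula: x = (-6 ± √24)/2.
  ⇒ x = -3 - sqrt(6) ≈ -5.4495, -3 + sqrt(6) ≈ -0.5505

f''(x) = -36/(x^3 + 9*x^2 + 27*x + 27)
Second-derivative test at each critical point:
  f''(-5.4495) = 2.4495 > 0 → local minimum
  f''(-0.5505) = -2.4495 < 0 → local maximum

Critical points: x = -3 - sqrt(6) ≈ -5.4495 (local minimum); x = -3 + sqrt(6) ≈ -0.5505 (local maximum)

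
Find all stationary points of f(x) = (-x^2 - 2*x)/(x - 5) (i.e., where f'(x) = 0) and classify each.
f'(x) = (-x^2 + 10*x + 10)/(x^2 - 10*x + 25)

Solve f'(x) = 0:
  f'(x) = -(x^2 - 10*x - 10)/(x - 5)^2; the denominator is positive wherever f is defined, so f'(x) = 0 ⇔ -x^2 + 10*x + 10 = 0.
  x^2 - 10*x - 10 = 0 has no rational roots; quadratic formula: x = (10 ± √140)/2.
  ⇒ x = 5 - sqrt(35) ≈ -0.9161, 5 + sqrt(35) ≈ 10.9161

f''(x) = -70/(x^3 - 15*x^2 + 75*x - 125)
Second-derivative test at each critical point:
  f''(-0.9161) = 0.3381 > 0 → local minimum
  f''(10.9161) = -0.3381 < 0 → local maximum

Critical points: x = 5 - sqrt(35) ≈ -0.9161 (local minimum); x = 5 + sqrt(35) ≈ 10.9161 (local maximum)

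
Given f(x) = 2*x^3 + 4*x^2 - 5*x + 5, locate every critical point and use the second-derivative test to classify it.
f'(x) = 6*x^2 + 8*x - 5

Solve f'(x) = 0:
  6*x^2 + 8*x - 5 = 0 has no rational roots; quadratic formula: x = (-8 ± √184)/12.
  ⇒ x = -sqrt(46)/6 - 2/3 ≈ -1.7971, -2/3 + sqrt(46)/6 ≈ 0.4637

f''(x) = 12*x + 8
Second-derivative test at each critical point:
  f''(-1.7971) = -13.5647 < 0 → local maximum
  f''(0.4637) = 13.5647 > 0 → local minimum

Critical points: x = -sqrt(46)/6 - 2/3 ≈ -1.7971 (local maximum); x = -2/3 + sqrt(46)/6 ≈ 0.4637 (local minimum)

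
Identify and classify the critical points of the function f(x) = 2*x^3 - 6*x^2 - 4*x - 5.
f'(x) = 6*x^2 - 12*x - 4

Solve f'(x) = 0:
  Factor: 6*x^2 - 12*x - 4 = 2*(3*x^2 - 6*x - 2); 3*x^2 - 6*x - 2 = 0 has no rational roots; quadratic formula: x = (6 ± √60)/6.
  ⇒ x = 1 - sqrt(15)/3 ≈ -0.2910, 1 + sqrt(15)/3 ≈ 2.2910

f''(x) = 12*x - 12
Second-derivative test at each critical point:
  f''(-0.2910) = -15.4919 < 0 → local maximum
  f''(2.2910) = 15.4919 > 0 → local minimum

Critical points: x = 1 - sqrt(15)/3 ≈ -0.2910 (local maximum); x = 1 + sqrt(15)/3 ≈ 2.2910 (local minimum)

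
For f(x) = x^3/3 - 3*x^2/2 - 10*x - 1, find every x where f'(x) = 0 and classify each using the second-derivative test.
f'(x) = x^2 - 3*x - 10

Solve f'(x) = 0:
  Factor: x^2 - 3*x - 10 = (x - 5)*(x + 2) = 0.
  ⇒ x = -2, 5

f''(x) = 2*x - 3
Second-derivative test at each critical point:
  f''(-2) = -7 < 0 → local maximum
  f''(5) = 7 > 0 → local minimum

Critical points: x = -2 (local maximum); x = 5 (local minimum)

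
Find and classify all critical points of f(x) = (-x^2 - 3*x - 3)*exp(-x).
f'(x) = x*(x + 1)*exp(-x)

Solve f'(x) = 0:
  f'(x) = (x^2 + x)·exp(-x) and exp(-x) > 0 for every x, so f'(x) = 0 ⇔ x^2 + x = 0.
  Factor: x^2 + x = x*(x + 1) = 0.
  ⇒ x = -1, 0

f''(x) = (-x^2 + x + 1)*exp(-x)
Second-derivative test at each critical point:
  f''(-1) = -2.7183 < 0 → local maximum
  f''(0) = 1 > 0 → local minimum

Critical points: x = -1 (local maximum); x = 0 (local minimum)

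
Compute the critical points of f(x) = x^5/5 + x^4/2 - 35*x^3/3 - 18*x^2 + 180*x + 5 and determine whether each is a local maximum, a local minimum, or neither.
f'(x) = x^4 + 2*x^3 - 35*x^2 - 36*x + 180

Solve f'(x) = 0:
  Factor: x^4 + 2*x^3 - 35*x^2 - 36*x + 180 = (x - 5)*(x - 2)*(x + 3)*(x + 6) = 0.
  ⇒ x = -6, -3, 2, 5

f''(x) = 4*x^3 + 6*x^2 - 70*x - 36
Second-derivative test at each critical point:
  f''(-6) = -264 < 0 → local maximum
  f''(-3) = 120 > 0 → local minimum
  f''(2) = -120 < 0 → local maximum
  f''(5) = 264 > 0 → local minimum

Critical points: x = -6 (local maximum); x = -3 (local minimum); x = 2 (local maximum); x = 5 (local minimum)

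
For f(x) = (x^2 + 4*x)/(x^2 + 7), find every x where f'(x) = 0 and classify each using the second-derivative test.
f'(x) = 2*(-2*x^2 + 7*x + 14)/(x^4 + 14*x^2 + 49)

Solve f'(x) = 0:
  f'(x) = -2*(2*x^2 - 7*x - 14)/(x^2 + 7)^2; the denominator is positive wherever f is defined, so f'(x) = 0 ⇔ -4*x^2 + 14*x + 28 = 0.
  Factor: -4*x^2 + 14*x + 28 = -2*(2*x^2 - 7*x - 14); 2*x^2 - 7*x - 14 = 0 has no rational roots; quadratic formula: x = (7 ± √161)/4.
  ⇒ x = 7/4 - sqrt(161)/4 ≈ -1.4221, 7/4 + sqrt(161)/4 ≈ 4.9221

f''(x) = 2*(4*x^3 - 21*x^2 - 84*x + 49)/(x^6 + 21*x^4 + 147*x^2 + 343)
Second-derivative test at each critical point:
  f''(-1.4221) = 0.3117 > 0 → local minimum
  f''(4.9221) = -0.0260 < 0 → local maximum

Critical points: x = 7/4 - sqrt(161)/4 ≈ -1.4221 (local minimum); x = 7/4 + sqrt(161)/4 ≈ 4.9221 (local maximum)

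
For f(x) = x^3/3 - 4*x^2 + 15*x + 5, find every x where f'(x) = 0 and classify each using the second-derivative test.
f'(x) = x^2 - 8*x + 15

Solve f'(x) = 0:
  Factor: x^2 - 8*x + 15 = (x - 5)*(x - 3) = 0.
  ⇒ x = 3, 5

f''(x) = 2*x - 8
Second-derivative test at each critical point:
  f''(3) = -2 < 0 → local maximum
  f''(5) = 2 > 0 → local minimum

Critical points: x = 3 (local maximum); x = 5 (local minimum)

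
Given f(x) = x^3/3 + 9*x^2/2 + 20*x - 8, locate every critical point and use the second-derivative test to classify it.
f'(x) = x^2 + 9*x + 20

Solve f'(x) = 0:
  Factor: x^2 + 9*x + 20 = (x + 4)*(x + 5) = 0.
  ⇒ x = -5, -4

f''(x) = 2*x + 9
Second-derivative test at each critical point:
  f''(-5) = -1 < 0 → local maximum
  f''(-4) = 1 > 0 → local minimum

Critical points: x = -5 (local maximum); x = -4 (local minimum)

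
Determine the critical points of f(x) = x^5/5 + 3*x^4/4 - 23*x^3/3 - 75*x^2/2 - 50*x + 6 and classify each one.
f'(x) = x^4 + 3*x^3 - 23*x^2 - 75*x - 50

Solve f'(x) = 0:
  Factor: x^4 + 3*x^3 - 23*x^2 - 75*x - 50 = (x - 5)*(x + 1)*(x + 2)*(x + 5) = 0.
  ⇒ x = -5, -2, -1, 5

f''(x) = 4*x^3 + 9*x^2 - 46*x - 75
Second-derivative test at each critical point:
  f''(-5) = -120 < 0 → local maximum
  f''(-2) = 21 > 0 → local minimum
  f''(-1) = -24 < 0 → local maximum
  f''(5) = 420 > 0 → local minimum

Critical points: x = -5 (local maximum); x = -2 (local minimum); x = -1 (local maximum); x = 5 (local minimum)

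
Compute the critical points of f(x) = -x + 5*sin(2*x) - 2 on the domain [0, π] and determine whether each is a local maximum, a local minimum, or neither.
f'(x) = 10*cos(2*x) - 1

Solve f'(x) = 0 on [0, π]:
  f'(x) = 0 ⇔ cos(2*x) = 1/10, i.e. 2*x = ±arccos(1/10) + 2nπ; keep the solutions lying in [0, π].
  ⇒ x = acos(1/10)/2 ≈ 0.7353, pi - acos(1/10)/2 ≈ 2.4063

f''(x) = -20*sin(2*x)
Second-derivative test at each critical point:
  f''(0.7353) = -19.8997 < 0 → local maximum
  f''(2.4063) = 19.8997 > 0 → local minimum

Critical points: x = acos(1/10)/2 ≈ 0.7353 (local maximum); x = pi - acos(1/10)/2 ≈ 2.4063 (local minimum)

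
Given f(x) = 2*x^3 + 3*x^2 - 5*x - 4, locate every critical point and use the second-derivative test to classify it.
f'(x) = 6*x^2 + 6*x - 5

Solve f'(x) = 0:
  6*x^2 + 6*x - 5 = 0 has no rational roots; quadratic formula: x = (-6 ± √156)/12.
  ⇒ x = -sqrt(39)/6 - 1/2 ≈ -1.5408, -1/2 + sqrt(39)/6 ≈ 0.5408

f''(x) = 12*x + 6
Second-derivative test at each critical point:
  f''(-1.5408) = -12.4900 < 0 → local maximum
  f''(0.5408) = 12.4900 > 0 → local minimum

Critical points: x = -sqrt(39)/6 - 1/2 ≈ -1.5408 (local maximum); x = -1/2 + sqrt(39)/6 ≈ 0.5408 (local minimum)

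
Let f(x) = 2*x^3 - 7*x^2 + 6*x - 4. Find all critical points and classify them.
f'(x) = 6*x^2 - 14*x + 6

Solve f'(x) = 0:
  Factor: 6*x^2 - 14*x + 6 = 2*(3*x^2 - 7*x + 3); 3*x^2 - 7*x + 3 = 0 has no rational roots; quadratic formula: x = (7 ± √13)/6.
  ⇒ x = 7/6 - sqrt(13)/6 ≈ 0.5657, sqrt(13)/6 + 7/6 ≈ 1.7676

f''(x) = 12*x - 14
Second-derivative test at each critical point:
  f''(0.5657) = -7.2111 < 0 → local maximum
  f''(1.7676) = 7.2111 > 0 → local minimum

Critical points: x = 7/6 - sqrt(13)/6 ≈ 0.5657 (local maximum); x = sqrt(13)/6 + 7/6 ≈ 1.7676 (local minimum)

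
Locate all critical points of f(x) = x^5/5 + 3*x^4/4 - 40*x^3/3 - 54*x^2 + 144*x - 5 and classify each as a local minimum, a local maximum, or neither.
f'(x) = x^4 + 3*x^3 - 40*x^2 - 108*x + 144

Solve f'(x) = 0:
  Factor: x^4 + 3*x^3 - 40*x^2 - 108*x + 144 = (x - 6)*(x - 1)*(x + 4)*(x + 6) = 0.
  ⇒ x = -6, -4, 1, 6

f''(x) = 4*x^3 + 9*x^2 - 80*x - 108
Second-derivative test at each critical point:
  f''(-6) = -168 < 0 → local maximum
  f''(-4) = 100 > 0 → local minimum
  f''(1) = -175 < 0 → local maximum
  f''(6) = 600 > 0 → local minimum

Critical points: x = -6 (local maximum); x = -4 (local minimum); x = 1 (local maximum); x = 6 (local minimum)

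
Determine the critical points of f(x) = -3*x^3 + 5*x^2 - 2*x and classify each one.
f'(x) = -9*x^2 + 10*x - 2

Solve f'(x) = 0:
  9*x^2 - 10*x + 2 = 0 has no rational roots; quadratic formula: x = (10 ± √28)/18.
  ⇒ x = 5/9 - sqrt(7)/9 ≈ 0.2616, sqrt(7)/9 + 5/9 ≈ 0.8495

f''(x) = 10 - 18*x
Second-derivative test at each critical point:
  f''(0.2616) = 5.2915 > 0 → local minimum
  f''(0.8495) = -5.2915 < 0 → local maximum

Critical points: x = 5/9 - sqrt(7)/9 ≈ 0.2616 (local minimum); x = sqrt(7)/9 + 5/9 ≈ 0.8495 (local maximum)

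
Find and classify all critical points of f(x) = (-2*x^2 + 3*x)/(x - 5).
f'(x) = (-2*x^2 + 20*x - 15)/(x^2 - 10*x + 25)

Solve f'(x) = 0:
  f'(x) = -(2*x^2 - 20*x + 15)/(x - 5)^2; the denominator is positive wherever f is defined, so f'(x) = 0 ⇔ -2*x^2 + 20*x - 15 = 0.
  2*x^2 - 20*x + 15 = 0 has no rational roots; quadratic formula: x = (20 ± √280)/4.
  ⇒ x = 5 - sqrt(70)/2 ≈ 0.8167, sqrt(70)/2 + 5 ≈ 9.1833

f''(x) = -70/(x^3 - 15*x^2 + 75*x - 125)
Second-derivative test at each critical point:
  f''(0.8167) = 0.9562 > 0 → local minimum
  f''(9.1833) = -0.9562 < 0 → local maximum

Critical points: x = 5 - sqrt(70)/2 ≈ 0.8167 (local minimum); x = sqrt(70)/2 + 5 ≈ 9.1833 (local maximum)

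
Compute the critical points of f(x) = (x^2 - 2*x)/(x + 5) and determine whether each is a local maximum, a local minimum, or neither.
f'(x) = (x^2 + 10*x - 10)/(x^2 + 10*x + 25)

Solve f'(x) = 0:
  f'(x) = (x^2 + 10*x - 10)/(x + 5)^2; the denominator is positive wherever f is defined, so f'(x) = 0 ⇔ x^2 + 10*x - 10 = 0.
  x^2 + 10*x - 10 = 0 has no rational roots; quadratic formula: x = (-10 ± √140)/2.
  ⇒ x = -sqrt(35) - 5 ≈ -10.9161, -5 + sqrt(35) ≈ 0.9161

f''(x) = 70/(x^3 + 15*x^2 + 75*x + 125)
Second-derivative test at each critical point:
  f''(-10.9161) = -0.3381 < 0 → local maximum
  f''(0.9161) = 0.3381 > 0 → local minimum

Critical points: x = -sqrt(35) - 5 ≈ -10.9161 (local maximum); x = -5 + sqrt(35) ≈ 0.9161 (local minimum)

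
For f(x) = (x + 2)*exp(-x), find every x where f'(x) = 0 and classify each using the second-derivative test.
f'(x) = (-x - 1)*exp(-x)

Solve f'(x) = 0:
  f'(x) = (-x - 1)·exp(-x) and exp(-x) > 0 for every x, so f'(x) = 0 ⇔ -x - 1 = 0.
  -x - 1 = 0.
  ⇒ x = -1

f''(x) = x*exp(-x)
Second-derivative test at each critical point:
  f''(-1) = -2.7183 < 0 → local maximum

Critical points: x = -1 (local maximum)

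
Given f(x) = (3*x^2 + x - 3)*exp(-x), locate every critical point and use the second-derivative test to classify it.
f'(x) = (-3*x^2 + 5*x + 4)*exp(-x)

Solve f'(x) = 0:
  f'(x) = (-3*x^2 + 5*x + 4)·exp(-x) and exp(-x) > 0 for every x, so f'(x) = 0 ⇔ -3*x^2 + 5*x + 4 = 0.
  3*x^2 - 5*x - 4 = 0 has no rational roots; quadratic formula: x = (5 ± √73)/6.
  ⇒ x = 5/6 - sqrt(73)/6 ≈ -0.5907, 5/6 + sqrt(73)/6 ≈ 2.2573

f''(x) = (3*x^2 - 11*x + 1)*exp(-x)
Second-derivative test at each critical point:
  f''(-0.5907) = 15.4236 > 0 → local minimum
  f''(2.2573) = -0.8940 < 0 → local maximum

Critical points: x = 5/6 - sqrt(73)/6 ≈ -0.5907 (local minimum); x = 5/6 + sqrt(73)/6 ≈ 2.2573 (local maximum)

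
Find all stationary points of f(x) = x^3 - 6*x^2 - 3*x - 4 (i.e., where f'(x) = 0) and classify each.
f'(x) = 3*x^2 - 12*x - 3

Solve f'(x) = 0:
  Factor: 3*x^2 - 12*x - 3 = 3*(x^2 - 4*x - 1); x^2 - 4*x - 1 = 0 has no rational roots; quadratic formula: x = (4 ± √20)/2.
  ⇒ x = 2 - sqrt(5) ≈ -0.2361, 2 + sqrt(5) ≈ 4.2361

f''(x) = 6*x - 12
Second-derivative test at each critical point:
  f''(-0.2361) = -13.4164 < 0 → local maximum
  f''(4.2361) = 13.4164 > 0 → local minimum

Critical points: x = 2 - sqrt(5) ≈ -0.2361 (local maximum); x = 2 + sqrt(5) ≈ 4.2361 (local minimum)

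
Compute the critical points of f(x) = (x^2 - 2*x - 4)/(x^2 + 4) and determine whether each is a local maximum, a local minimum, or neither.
f'(x) = 2*(x^2 + 8*x - 4)/(x^4 + 8*x^2 + 16)

Solve f'(x) = 0:
  f'(x) = 2*(x^2 + 8*x - 4)/(x^2 + 4)^2; the denominator is positive wherever f is defined, so f'(x) = 0 ⇔ 2*x^2 + 16*x - 8 = 0.
  Factor: 2*x^2 + 16*x - 8 = 2*(x^2 + 8*x - 4); x^2 + 8*x - 4 = 0 has no rational roots; quadratic formula: x = (-8 ± √80)/2.
  ⇒ x = -2*sqrt(5) - 4 ≈ -8.4721, -4 + 2*sqrt(5) ≈ 0.4721

f''(x) = 4*(-x^3 - 12*x^2 + 12*x + 16)/(x^6 + 12*x^4 + 48*x^2 + 64)
Second-derivative test at each critical point:
  f''(-8.4721) = -0.0031 < 0 → local maximum
  f''(0.4721) = 1.0031 > 0 → local minimum

Critical points: x = -2*sqrt(5) - 4 ≈ -8.4721 (local maximum); x = -4 + 2*sqrt(5) ≈ 0.4721 (local minimum)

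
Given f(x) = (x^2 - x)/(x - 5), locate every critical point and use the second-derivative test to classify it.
f'(x) = (x^2 - 10*x + 5)/(x^2 - 10*x + 25)

Solve f'(x) = 0:
  f'(x) = (x^2 - 10*x + 5)/(x - 5)^2; the denominator is positive wherever f is defined, so f'(x) = 0 ⇔ x^2 - 10*x + 5 = 0.
  x^2 - 10*x + 5 = 0 has no rational roots; quadratic formula: x = (10 ± √80)/2.
  ⇒ x = 5 - 2*sqrt(5) ≈ 0.5279, 2*sqrt(5) + 5 ≈ 9.4721

f''(x) = 40/(x^3 - 15*x^2 + 75*x - 125)
Second-derivative test at each critical point:
  f''(0.5279) = -0.4472 < 0 → local maximum
  f''(9.4721) = 0.4472 > 0 → local minimum

Critical points: x = 5 - 2*sqrt(5) ≈ 0.5279 (local maximum); x = 2*sqrt(5) + 5 ≈ 9.4721 (local minimum)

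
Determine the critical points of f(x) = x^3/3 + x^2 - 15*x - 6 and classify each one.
f'(x) = x^2 + 2*x - 15

Solve f'(x) = 0:
  Factor: x^2 + 2*x - 15 = (x - 3)*(x + 5) = 0.
  ⇒ x = -5, 3

f''(x) = 2*x + 2
Second-derivative test at each critical point:
  f''(-5) = -8 < 0 → local maximum
  f''(3) = 8 > 0 → local minimum

Critical points: x = -5 (local maximum); x = 3 (local minimum)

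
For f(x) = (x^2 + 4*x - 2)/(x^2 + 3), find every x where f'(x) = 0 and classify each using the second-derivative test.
f'(x) = 2*(-2*x^2 + 5*x + 6)/(x^4 + 6*x^2 + 9)

Solve f'(x) = 0:
  f'(x) = -2*(2*x^2 - 5*x - 6)/(x^2 + 3)^2; the denominator is positive wherever f is defined, so f'(x) = 0 ⇔ -4*x^2 + 10*x + 12 = 0.
  Factor: -4*x^2 + 10*x + 12 = -2*(2*x^2 - 5*x - 6); 2*x^2 - 5*x - 6 = 0 has no rational roots; quadratic formula: x = (5 ± √73)/4.
  ⇒ x = 5/4 - sqrt(73)/4 ≈ -0.8860, 5/4 + sqrt(73)/4 ≈ 3.3860

f''(x) = 2*(4*x^3 - 15*x^2 - 36*x + 15)/(x^6 + 9*x^4 + 27*x^2 + 27)
Second-derivative test at each critical point:
  f''(-0.8860) = 1.1928 > 0 → local minimum
  f''(3.3860) = -0.0817 < 0 → local maximum

Critical points: x = 5/4 - sqrt(73)/4 ≈ -0.8860 (local minimum); x = 5/4 + sqrt(73)/4 ≈ 3.3860 (local maximum)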